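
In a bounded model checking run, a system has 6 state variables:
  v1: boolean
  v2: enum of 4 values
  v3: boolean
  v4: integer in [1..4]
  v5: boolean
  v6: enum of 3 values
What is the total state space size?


State space = product of domain sizes of all variables.
Domain sizes:
  v1 (boolean): 2
  v2 (enum of 4 values): 4
  v3 (boolean): 2
  v4 (integer in [1..4]): 4
  v5 (boolean): 2
  v6 (enum of 3 values): 3
Product = 2 * 4 * 2 * 4 * 2 * 3 = 384

384


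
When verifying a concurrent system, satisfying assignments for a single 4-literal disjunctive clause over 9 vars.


Step 1: Total=2^9=512
Step 2: Unsat when all 4 false: 2^5=32
Step 3: Sat=512-32=480

480


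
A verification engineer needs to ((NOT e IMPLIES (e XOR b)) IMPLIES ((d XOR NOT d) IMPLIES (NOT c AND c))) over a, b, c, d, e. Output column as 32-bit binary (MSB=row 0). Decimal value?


Formula: ((NOT e IMPLIES (e XOR b)) IMPLIES ((d XOR NOT d) IMPLIES (NOT c AND c))) over a, b, c, d, e (32 rows)
Evaluate each row (bits = a,b,c,d,e, MSB first):
  row 0 [00000]: ((NOT 0 IMPLIES (0 XOR 0)) IMPLIES ((0 XOR NOT 0) IMPLIES (NOT 0 AND 0))) -> 1
  row 1 [00001]: ((NOT 1 IMPLIES (1 XOR 0)) IMPLIES ((0 XOR NOT 0) IMPLIES (NOT 0 AND 0))) -> 0
  row 2 [00010]: ((NOT 0 IMPLIES (0 XOR 0)) IMPLIES ((1 XOR NOT 1) IMPLIES (NOT 0 AND 0))) -> 1
  row 3 [00011]: ((NOT 1 IMPLIES (1 XOR 0)) IMPLIES ((1 XOR NOT 1) IMPLIES (NOT 0 AND 0))) -> 0
  row 4 [00100]: ((NOT 0 IMPLIES (0 XOR 0)) IMPLIES ((0 XOR NOT 0) IMPLIES (NOT 1 AND 1))) -> 1
  row 5 [00101]: ((NOT 1 IMPLIES (1 XOR 0)) IMPLIES ((0 XOR NOT 0) IMPLIES (NOT 1 AND 1))) -> 0
  row 6 [00110]: ((NOT 0 IMPLIES (0 XOR 0)) IMPLIES ((1 XOR NOT 1) IMPLIES (NOT 1 AND 1))) -> 1
  row 7 [00111]: ((NOT 1 IMPLIES (1 XOR 0)) IMPLIES ((1 XOR NOT 1) IMPLIES (NOT 1 AND 1))) -> 0
  row 8 [01000]: ((NOT 0 IMPLIES (0 XOR 1)) IMPLIES ((0 XOR NOT 0) IMPLIES (NOT 0 AND 0))) -> 0
  row 9 [01001]: ((NOT 1 IMPLIES (1 XOR 1)) IMPLIES ((0 XOR NOT 0) IMPLIES (NOT 0 AND 0))) -> 0
  row 10 [01010]: ((NOT 0 IMPLIES (0 XOR 1)) IMPLIES ((1 XOR NOT 1) IMPLIES (NOT 0 AND 0))) -> 0
  row 11 [01011]: ((NOT 1 IMPLIES (1 XOR 1)) IMPLIES ((1 XOR NOT 1) IMPLIES (NOT 0 AND 0))) -> 0
  row 12 [01100]: ((NOT 0 IMPLIES (0 XOR 1)) IMPLIES ((0 XOR NOT 0) IMPLIES (NOT 1 AND 1))) -> 0
  row 13 [01101]: ((NOT 1 IMPLIES (1 XOR 1)) IMPLIES ((0 XOR NOT 0) IMPLIES (NOT 1 AND 1))) -> 0
  row 14 [01110]: ((NOT 0 IMPLIES (0 XOR 1)) IMPLIES ((1 XOR NOT 1) IMPLIES (NOT 1 AND 1))) -> 0
  row 15 [01111]: ((NOT 1 IMPLIES (1 XOR 1)) IMPLIES ((1 XOR NOT 1) IMPLIES (NOT 1 AND 1))) -> 0
  row 16 [10000]: ((NOT 0 IMPLIES (0 XOR 0)) IMPLIES ((0 XOR NOT 0) IMPLIES (NOT 0 AND 0))) -> 1
  row 17 [10001]: ((NOT 1 IMPLIES (1 XOR 0)) IMPLIES ((0 XOR NOT 0) IMPLIES (NOT 0 AND 0))) -> 0
  row 18 [10010]: ((NOT 0 IMPLIES (0 XOR 0)) IMPLIES ((1 XOR NOT 1) IMPLIES (NOT 0 AND 0))) -> 1
  row 19 [10011]: ((NOT 1 IMPLIES (1 XOR 0)) IMPLIES ((1 XOR NOT 1) IMPLIES (NOT 0 AND 0))) -> 0
  row 20 [10100]: ((NOT 0 IMPLIES (0 XOR 0)) IMPLIES ((0 XOR NOT 0) IMPLIES (NOT 1 AND 1))) -> 1
  row 21 [10101]: ((NOT 1 IMPLIES (1 XOR 0)) IMPLIES ((0 XOR NOT 0) IMPLIES (NOT 1 AND 1))) -> 0
  row 22 [10110]: ((NOT 0 IMPLIES (0 XOR 0)) IMPLIES ((1 XOR NOT 1) IMPLIES (NOT 1 AND 1))) -> 1
  row 23 [10111]: ((NOT 1 IMPLIES (1 XOR 0)) IMPLIES ((1 XOR NOT 1) IMPLIES (NOT 1 AND 1))) -> 0
  row 24 [11000]: ((NOT 0 IMPLIES (0 XOR 1)) IMPLIES ((0 XOR NOT 0) IMPLIES (NOT 0 AND 0))) -> 0
  row 25 [11001]: ((NOT 1 IMPLIES (1 XOR 1)) IMPLIES ((0 XOR NOT 0) IMPLIES (NOT 0 AND 0))) -> 0
  row 26 [11010]: ((NOT 0 IMPLIES (0 XOR 1)) IMPLIES ((1 XOR NOT 1) IMPLIES (NOT 0 AND 0))) -> 0
  row 27 [11011]: ((NOT 1 IMPLIES (1 XOR 1)) IMPLIES ((1 XOR NOT 1) IMPLIES (NOT 0 AND 0))) -> 0
  row 28 [11100]: ((NOT 0 IMPLIES (0 XOR 1)) IMPLIES ((0 XOR NOT 0) IMPLIES (NOT 1 AND 1))) -> 0
  row 29 [11101]: ((NOT 1 IMPLIES (1 XOR 1)) IMPLIES ((0 XOR NOT 0) IMPLIES (NOT 1 AND 1))) -> 0
  row 30 [11110]: ((NOT 0 IMPLIES (0 XOR 1)) IMPLIES ((1 XOR NOT 1) IMPLIES (NOT 1 AND 1))) -> 0
  row 31 [11111]: ((NOT 1 IMPLIES (1 XOR 1)) IMPLIES ((1 XOR NOT 1) IMPLIES (NOT 1 AND 1))) -> 0
Full result column, 4 rows per line (a,b,c fixed per line; d,e runs 00..11 left to right):
  rows 0-3 [a,b,c=000]: 1010  = hex A
  rows 4-7 [a,b,c=001]: 1010  = hex A
  rows 8-11 [a,b,c=010]: 0000  = hex 0
  rows 12-15 [a,b,c=011]: 0000  = hex 0
  rows 16-19 [a,b,c=100]: 1010  = hex A
  rows 20-23 [a,b,c=101]: 1010  = hex A
  rows 24-27 [a,b,c=110]: 0000  = hex 0
  rows 28-31 [a,b,c=111]: 0000  = hex 0
Output column (row 0 .. row 31) = 10101010000000001010101000000000
Output column grouped in 4s = 1010 1010 0000 0000 1010 1010 0000 0000 = 0xAA00AA00
Convert to decimal digit by digit (value = value*16 + digit):
  A -> 10
  10*16 + 10 (A) = 170
  170*16 + 0 = 2720
  2720*16 + 0 = 43520
  43520*16 + 10 (A) = 696330
  696330*16 + 10 (A) = 11141290
  11141290*16 + 0 = 178260640
  178260640*16 + 0 = 2852170240
Decimal = 2852170240

2852170240


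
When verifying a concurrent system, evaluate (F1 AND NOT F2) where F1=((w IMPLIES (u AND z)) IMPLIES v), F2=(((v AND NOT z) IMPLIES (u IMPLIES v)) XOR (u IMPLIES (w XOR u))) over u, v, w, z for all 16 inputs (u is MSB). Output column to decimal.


F1 = ((w IMPLIES (u AND z)) IMPLIES v)
F2 = (((v AND NOT z) IMPLIES (u IMPLIES v)) XOR (u IMPLIES (w XOR u)))
Counterexample to F1=>F2 is where F1=1 and F2=0.
Evaluate each row (bits = u,v,w,z, MSB first):
  row 0 [0000]: F1=0 F2=0 -> F1&~F2 -> 0
  row 1 [0001]: F1=0 F2=0 -> F1&~F2 -> 0
  row 2 [0010]: F1=1 F2=0 -> F1&~F2 -> 1
  row 3 [0011]: F1=1 F2=0 -> F1&~F2 -> 1
  row 4 [0100]: F1=1 F2=0 -> F1&~F2 -> 1
  row 5 [0101]: F1=1 F2=0 -> F1&~F2 -> 1
  row 6 [0110]: F1=1 F2=0 -> F1&~F2 -> 1
  row 7 [0111]: F1=1 F2=0 -> F1&~F2 -> 1
  row 8 [1000]: F1=0 F2=0 -> F1&~F2 -> 0
  row 9 [1001]: F1=0 F2=0 -> F1&~F2 -> 0
  row 10 [1010]: F1=1 F2=1 -> F1&~F2 -> 0
  row 11 [1011]: F1=0 F2=1 -> F1&~F2 -> 0
  row 12 [1100]: F1=1 F2=0 -> F1&~F2 -> 1
  row 13 [1101]: F1=1 F2=0 -> F1&~F2 -> 1
  row 14 [1110]: F1=1 F2=1 -> F1&~F2 -> 0
  row 15 [1111]: F1=1 F2=1 -> F1&~F2 -> 0
Full result column, 4 rows per line (u,v fixed per line; w,z runs 00..11 left to right):
  rows 0-3 [u,v=00]: 0011  = hex 3
  rows 4-7 [u,v=01]: 1111  = hex F
  rows 8-11 [u,v=10]: 0000  = hex 0
  rows 12-15 [u,v=11]: 1100  = hex C
Counterexample vector (row 0 .. row 15) = 0011111100001100
Output column grouped in 4s = 0011 1111 0000 1100 = 0x3F0C
Convert to decimal digit by digit (value = value*16 + digit):
  3 -> 3
  3*16 + 15 (F) = 63
  63*16 + 0 = 1008
  1008*16 + 12 (C) = 16140
Decimal = 16140

16140


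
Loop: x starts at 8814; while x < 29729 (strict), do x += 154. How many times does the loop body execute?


Step 1: x goes from 8814 toward 29729 by 154; the body runs while x<29729, so iterations = ceil((bound-start)/step)
Step 2: Distance=20915
Step 3: ceil(20915/154)=136

136


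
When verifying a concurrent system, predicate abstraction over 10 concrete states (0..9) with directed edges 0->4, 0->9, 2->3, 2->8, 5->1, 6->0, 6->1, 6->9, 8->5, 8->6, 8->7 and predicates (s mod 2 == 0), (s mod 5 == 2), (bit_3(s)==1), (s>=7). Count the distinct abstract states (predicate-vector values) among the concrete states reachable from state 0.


BFS from 0:
Concrete reachable: {0, 4, 9}
Abstract via predicates (s mod 2 == 0), (s mod 5 == 2), (bit_3(s)==1), (s>=7):
  (0,0,1,1) <- {9}
  (1,0,0,0) <- {0, 4}
Distinct abstract states = 2

2


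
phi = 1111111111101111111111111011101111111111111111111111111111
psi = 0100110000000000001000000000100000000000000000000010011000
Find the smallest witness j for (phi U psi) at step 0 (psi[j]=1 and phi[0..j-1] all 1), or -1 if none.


(phi U psi) at 0: need smallest j with psi[j]=1 and phi[i]=1 for all i in [0,j).
Scan from step 0:
  step 0: phi=1, psi=0 -> continue
  step 1: psi=1 and phi held for [0,1) -> witness found
Witness step = 1

1


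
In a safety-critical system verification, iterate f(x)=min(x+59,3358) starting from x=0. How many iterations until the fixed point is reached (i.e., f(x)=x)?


Step 1: x=0, cap=3358, increment=59
Step 2: x grows by 59 each step until capped at 3358; fixed point is x=3358
Step 3: iterations = ceil(3358/59) = 57

57


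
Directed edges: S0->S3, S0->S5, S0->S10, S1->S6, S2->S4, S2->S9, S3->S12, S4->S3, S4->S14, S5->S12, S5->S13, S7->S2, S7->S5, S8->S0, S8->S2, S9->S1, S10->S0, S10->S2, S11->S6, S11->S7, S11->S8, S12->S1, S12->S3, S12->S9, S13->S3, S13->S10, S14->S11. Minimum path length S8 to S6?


BFS layer-by-layer from S8:
  dist 0: {S8}
  dist 1: {S0, S2}
  dist 2: {S3, S4, S5, S9, S10}
  dist 3: {S1, S12, S13, S14}
  dist 4: {S6, S11}
  -> S6 reached at distance 4
Shortest path length = 4

4


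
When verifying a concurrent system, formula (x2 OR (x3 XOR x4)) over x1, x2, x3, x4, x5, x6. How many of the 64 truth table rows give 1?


Formula: (x2 OR (x3 XOR x4)) over 6 vars (64 rows)
Evaluate each row (x1, x2, x3, x4, x5, x6 as bits, MSB first):
  row 0 [000000]: (0 OR (0 XOR 0)) -> 0
  row 1 [000001]: (0 OR (0 XOR 0)) -> 0
  row 2 [000010]: (0 OR (0 XOR 0)) -> 0
  row 3 [000011]: (0 OR (0 XOR 0)) -> 0
  row 4 [000100]: (0 OR (0 XOR 1)) -> 1
  (every remaining row is evaluated the same way; all 64 results are listed next)
Full result column, 8 rows per line (x1,x2,x3 fixed per line; x4,x5,x6 runs 000..111 left to right):
  rows 0-7 [x1,x2,x3=000]: 00001111  (ones: 4)
  rows 8-15 [x1,x2,x3=001]: 11110000  (ones: 4)
  rows 16-23 [x1,x2,x3=010]: 11111111  (ones: 8)
  rows 24-31 [x1,x2,x3=011]: 11111111  (ones: 8)
  rows 32-39 [x1,x2,x3=100]: 00001111  (ones: 4)
  rows 40-47 [x1,x2,x3=101]: 11110000  (ones: 4)
  rows 48-55 [x1,x2,x3=110]: 11111111  (ones: 8)
  rows 56-63 [x1,x2,x3=111]: 11111111  (ones: 8)
Count of 1-rows = 4+4+8+8+4+4+8+8 = 48

48


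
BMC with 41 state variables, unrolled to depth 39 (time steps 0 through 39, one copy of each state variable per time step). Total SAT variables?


BMC unrolls to depth k, creating one copy of each state var for steps 0..k.
Step count = 39 + 1 = 40 (steps 0 through 39)
Vars per step = 41
Total = 41 * 40 = 1640

1640


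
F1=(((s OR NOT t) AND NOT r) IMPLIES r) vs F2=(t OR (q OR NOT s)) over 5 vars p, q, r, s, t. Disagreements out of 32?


F1 = (((s OR NOT t) AND NOT r) IMPLIES r)
F2 = (t OR (q OR NOT s))
Evaluate both on each of 32 rows (bits = p,q,r,s,t):
  row 0 [00000]: F1=0 F2=1 (differ) -> 1
  row 1 [00001]: F1=1 F2=1 -> 0
  row 2 [00010]: F1=0 F2=0 -> 0
  row 3 [00011]: F1=0 F2=1 (differ) -> 1
  row 4 [00100]: F1=1 F2=1 -> 0
  row 5 [00101]: F1=1 F2=1 -> 0
  row 6 [00110]: F1=1 F2=0 (differ) -> 1
  row 7 [00111]: F1=1 F2=1 -> 0
  row 8 [01000]: F1=0 F2=1 (differ) -> 1
  row 9 [01001]: F1=1 F2=1 -> 0
  row 10 [01010]: F1=0 F2=1 (differ) -> 1
  row 11 [01011]: F1=0 F2=1 (differ) -> 1
  row 12 [01100]: F1=1 F2=1 -> 0
  row 13 [01101]: F1=1 F2=1 -> 0
  row 14 [01110]: F1=1 F2=1 -> 0
  row 15 [01111]: F1=1 F2=1 -> 0
  row 16 [10000]: F1=0 F2=1 (differ) -> 1
  row 17 [10001]: F1=1 F2=1 -> 0
  row 18 [10010]: F1=0 F2=0 -> 0
  row 19 [10011]: F1=0 F2=1 (differ) -> 1
  row 20 [10100]: F1=1 F2=1 -> 0
  row 21 [10101]: F1=1 F2=1 -> 0
  row 22 [10110]: F1=1 F2=0 (differ) -> 1
  row 23 [10111]: F1=1 F2=1 -> 0
  row 24 [11000]: F1=0 F2=1 (differ) -> 1
  row 25 [11001]: F1=1 F2=1 -> 0
  row 26 [11010]: F1=0 F2=1 (differ) -> 1
  row 27 [11011]: F1=0 F2=1 (differ) -> 1
  row 28 [11100]: F1=1 F2=1 -> 0
  row 29 [11101]: F1=1 F2=1 -> 0
  row 30 [11110]: F1=1 F2=1 -> 0
  row 31 [11111]: F1=1 F2=1 -> 0
Full result column, 8 rows per line (p,q fixed per line; r,s,t runs 000..111 left to right):
  rows 0-7 [p,q=00]: 10010010  (ones: 3)
  rows 8-15 [p,q=01]: 10110000  (ones: 3)
  rows 16-23 [p,q=10]: 10010010  (ones: 3)
  rows 24-31 [p,q=11]: 10110000  (ones: 3)
Disagreements = 3+3+3+3 = 12

12


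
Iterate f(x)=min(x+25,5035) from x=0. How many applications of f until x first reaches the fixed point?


Step 1: x=0, cap=5035, increment=25
Step 2: x grows by 25 each step until capped at 5035; fixed point is x=5035
Step 3: iterations = ceil(5035/25) = 202

202


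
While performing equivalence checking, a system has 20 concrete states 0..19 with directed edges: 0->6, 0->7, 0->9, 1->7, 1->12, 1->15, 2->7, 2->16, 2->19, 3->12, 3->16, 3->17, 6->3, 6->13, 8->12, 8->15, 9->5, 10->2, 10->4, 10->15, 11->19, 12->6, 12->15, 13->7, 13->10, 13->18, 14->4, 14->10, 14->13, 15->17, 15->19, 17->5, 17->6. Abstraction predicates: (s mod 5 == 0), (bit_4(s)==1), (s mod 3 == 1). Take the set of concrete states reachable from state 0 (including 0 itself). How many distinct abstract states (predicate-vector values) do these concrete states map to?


BFS from 0:
Concrete reachable: {0, 2, 3, 4, 5, 6, 7, 9, 10, 12, 13, 15, 16, 17, 18, 19}
Abstract via predicates (s mod 5 == 0), (bit_4(s)==1), (s mod 3 == 1):
  (0,0,0) <- {2, 3, 6, 9, 12}
  (0,0,1) <- {4, 7, 13}
  (0,1,0) <- {17, 18}
  (0,1,1) <- {16, 19}
  (1,0,0) <- {0, 5, 15}
  (1,0,1) <- {10}
Distinct abstract states = 6

6


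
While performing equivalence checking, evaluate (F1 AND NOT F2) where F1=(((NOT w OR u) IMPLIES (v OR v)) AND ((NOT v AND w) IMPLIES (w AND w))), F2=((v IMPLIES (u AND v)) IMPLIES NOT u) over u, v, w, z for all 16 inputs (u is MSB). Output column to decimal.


F1 = (((NOT w OR u) IMPLIES (v OR v)) AND ((NOT v AND w) IMPLIES (w AND w)))
F2 = ((v IMPLIES (u AND v)) IMPLIES NOT u)
Counterexample to F1=>F2 is where F1=1 and F2=0.
Evaluate each row (bits = u,v,w,z, MSB first):
  row 0 [0000]: F1=0 F2=1 -> F1&~F2 -> 0
  row 1 [0001]: F1=0 F2=1 -> F1&~F2 -> 0
  row 2 [0010]: F1=1 F2=1 -> F1&~F2 -> 0
  row 3 [0011]: F1=1 F2=1 -> F1&~F2 -> 0
  row 4 [0100]: F1=1 F2=1 -> F1&~F2 -> 0
  row 5 [0101]: F1=1 F2=1 -> F1&~F2 -> 0
  row 6 [0110]: F1=1 F2=1 -> F1&~F2 -> 0
  row 7 [0111]: F1=1 F2=1 -> F1&~F2 -> 0
  row 8 [1000]: F1=0 F2=0 -> F1&~F2 -> 0
  row 9 [1001]: F1=0 F2=0 -> F1&~F2 -> 0
  row 10 [1010]: F1=0 F2=0 -> F1&~F2 -> 0
  row 11 [1011]: F1=0 F2=0 -> F1&~F2 -> 0
  row 12 [1100]: F1=1 F2=0 -> F1&~F2 -> 1
  row 13 [1101]: F1=1 F2=0 -> F1&~F2 -> 1
  row 14 [1110]: F1=1 F2=0 -> F1&~F2 -> 1
  row 15 [1111]: F1=1 F2=0 -> F1&~F2 -> 1
Full result column, 4 rows per line (u,v fixed per line; w,z runs 00..11 left to right):
  rows 0-3 [u,v=00]: 0000  = hex 0
  rows 4-7 [u,v=01]: 0000  = hex 0
  rows 8-11 [u,v=10]: 0000  = hex 0
  rows 12-15 [u,v=11]: 1111  = hex F
Counterexample vector (row 0 .. row 15) = 0000000000001111
Output column grouped in 4s = 0000 0000 0000 1111 = 0x000F
Convert to decimal digit by digit (value = value*16 + digit):
  0 -> 0
  0*16 + 0 = 0
  0*16 + 0 = 0
  0*16 + 15 (F) = 15
Decimal = 15

15


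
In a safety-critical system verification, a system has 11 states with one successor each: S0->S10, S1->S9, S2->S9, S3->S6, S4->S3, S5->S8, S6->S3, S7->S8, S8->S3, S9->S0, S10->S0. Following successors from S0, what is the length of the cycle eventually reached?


Trace from S0 until a state repeats:
  S0 -> S10 -> S0
S0 first seen at step 0, revisited at step 2.
Cycle length = 2 - 0 = 2

2


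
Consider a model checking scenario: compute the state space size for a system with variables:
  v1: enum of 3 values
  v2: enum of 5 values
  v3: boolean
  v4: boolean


State space = product of domain sizes of all variables.
Domain sizes:
  v1 (enum of 3 values): 3
  v2 (enum of 5 values): 5
  v3 (boolean): 2
  v4 (boolean): 2
Product = 3 * 5 * 2 * 2 = 60

60


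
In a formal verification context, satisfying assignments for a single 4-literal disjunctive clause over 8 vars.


Step 1: Total=2^8=256
Step 2: Unsat when all 4 false: 2^4=16
Step 3: Sat=256-16=240

240


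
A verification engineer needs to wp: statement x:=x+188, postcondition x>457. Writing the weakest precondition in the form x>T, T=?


Formula: wp(x:=E, P) = P[E/x] (substitute E for x in postcondition)
Step 1: Postcondition: x>457
Step 2: Substitute x+188 for x: x+188>457
Step 3: Solve for x: x > 457-188 = 269

269


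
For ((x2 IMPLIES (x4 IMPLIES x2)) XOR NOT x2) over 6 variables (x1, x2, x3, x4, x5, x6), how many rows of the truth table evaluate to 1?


Formula: ((x2 IMPLIES (x4 IMPLIES x2)) XOR NOT x2) over 6 vars (64 rows)
Evaluate each row (x1, x2, x3, x4, x5, x6 as bits, MSB first):
  row 0 [000000]: ((0 IMPLIES (0 IMPLIES 0)) XOR NOT 0) -> 0
  row 1 [000001]: ((0 IMPLIES (0 IMPLIES 0)) XOR NOT 0) -> 0
  row 2 [000010]: ((0 IMPLIES (0 IMPLIES 0)) XOR NOT 0) -> 0
  row 3 [000011]: ((0 IMPLIES (0 IMPLIES 0)) XOR NOT 0) -> 0
  row 4 [000100]: ((0 IMPLIES (1 IMPLIES 0)) XOR NOT 0) -> 0
  (every remaining row is evaluated the same way; all 64 results are listed next)
Full result column, 8 rows per line (x1,x2,x3 fixed per line; x4,x5,x6 runs 000..111 left to right):
  rows 0-7 [x1,x2,x3=000]: 00000000  (ones: 0)
  rows 8-15 [x1,x2,x3=001]: 00000000  (ones: 0)
  rows 16-23 [x1,x2,x3=010]: 11111111  (ones: 8)
  rows 24-31 [x1,x2,x3=011]: 11111111  (ones: 8)
  rows 32-39 [x1,x2,x3=100]: 00000000  (ones: 0)
  rows 40-47 [x1,x2,x3=101]: 00000000  (ones: 0)
  rows 48-55 [x1,x2,x3=110]: 11111111  (ones: 8)
  rows 56-63 [x1,x2,x3=111]: 11111111  (ones: 8)
Count of 1-rows = 0+0+8+8+0+0+8+8 = 32

32


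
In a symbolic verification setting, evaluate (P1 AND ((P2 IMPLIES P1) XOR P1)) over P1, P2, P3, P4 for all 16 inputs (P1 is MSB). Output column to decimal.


Formula: (P1 AND ((P2 IMPLIES P1) XOR P1)) over P1, P2, P3, P4 (16 rows)
Evaluate each row (bits = P1,P2,P3,P4, MSB first):
  row 0 [0000]: (0 AND ((0 IMPLIES 0) XOR 0)) -> 0
  row 1 [0001]: (0 AND ((0 IMPLIES 0) XOR 0)) -> 0
  row 2 [0010]: (0 AND ((0 IMPLIES 0) XOR 0)) -> 0
  row 3 [0011]: (0 AND ((0 IMPLIES 0) XOR 0)) -> 0
  row 4 [0100]: (0 AND ((1 IMPLIES 0) XOR 0)) -> 0
  row 5 [0101]: (0 AND ((1 IMPLIES 0) XOR 0)) -> 0
  row 6 [0110]: (0 AND ((1 IMPLIES 0) XOR 0)) -> 0
  row 7 [0111]: (0 AND ((1 IMPLIES 0) XOR 0)) -> 0
  row 8 [1000]: (1 AND ((0 IMPLIES 1) XOR 1)) -> 0
  row 9 [1001]: (1 AND ((0 IMPLIES 1) XOR 1)) -> 0
  row 10 [1010]: (1 AND ((0 IMPLIES 1) XOR 1)) -> 0
  row 11 [1011]: (1 AND ((0 IMPLIES 1) XOR 1)) -> 0
  row 12 [1100]: (1 AND ((1 IMPLIES 1) XOR 1)) -> 0
  row 13 [1101]: (1 AND ((1 IMPLIES 1) XOR 1)) -> 0
  row 14 [1110]: (1 AND ((1 IMPLIES 1) XOR 1)) -> 0
  row 15 [1111]: (1 AND ((1 IMPLIES 1) XOR 1)) -> 0
Full result column, 4 rows per line (P1,P2 fixed per line; P3,P4 runs 00..11 left to right):
  rows 0-3 [P1,P2=00]: 0000  = hex 0
  rows 4-7 [P1,P2=01]: 0000  = hex 0
  rows 8-11 [P1,P2=10]: 0000  = hex 0
  rows 12-15 [P1,P2=11]: 0000  = hex 0
Output column (row 0 .. row 15) = 0000000000000000
Output column grouped in 4s = 0000 0000 0000 0000 = 0x0000
Convert to decimal digit by digit (value = value*16 + digit):
  0 -> 0
  0*16 + 0 = 0
  0*16 + 0 = 0
  0*16 + 0 = 0
Decimal = 0

0


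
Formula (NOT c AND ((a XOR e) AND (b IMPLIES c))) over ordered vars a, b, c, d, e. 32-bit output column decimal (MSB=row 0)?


Formula: (NOT c AND ((a XOR e) AND (b IMPLIES c))) over a, b, c, d, e (32 rows)
Evaluate each row (bits = a,b,c,d,e, MSB first):
  row 0 [00000]: (NOT 0 AND ((0 XOR 0) AND (0 IMPLIES 0))) -> 0
  row 1 [00001]: (NOT 0 AND ((0 XOR 1) AND (0 IMPLIES 0))) -> 1
  row 2 [00010]: (NOT 0 AND ((0 XOR 0) AND (0 IMPLIES 0))) -> 0
  row 3 [00011]: (NOT 0 AND ((0 XOR 1) AND (0 IMPLIES 0))) -> 1
  row 4 [00100]: (NOT 1 AND ((0 XOR 0) AND (0 IMPLIES 1))) -> 0
  row 5 [00101]: (NOT 1 AND ((0 XOR 1) AND (0 IMPLIES 1))) -> 0
  row 6 [00110]: (NOT 1 AND ((0 XOR 0) AND (0 IMPLIES 1))) -> 0
  row 7 [00111]: (NOT 1 AND ((0 XOR 1) AND (0 IMPLIES 1))) -> 0
  row 8 [01000]: (NOT 0 AND ((0 XOR 0) AND (1 IMPLIES 0))) -> 0
  row 9 [01001]: (NOT 0 AND ((0 XOR 1) AND (1 IMPLIES 0))) -> 0
  row 10 [01010]: (NOT 0 AND ((0 XOR 0) AND (1 IMPLIES 0))) -> 0
  row 11 [01011]: (NOT 0 AND ((0 XOR 1) AND (1 IMPLIES 0))) -> 0
  row 12 [01100]: (NOT 1 AND ((0 XOR 0) AND (1 IMPLIES 1))) -> 0
  row 13 [01101]: (NOT 1 AND ((0 XOR 1) AND (1 IMPLIES 1))) -> 0
  row 14 [01110]: (NOT 1 AND ((0 XOR 0) AND (1 IMPLIES 1))) -> 0
  row 15 [01111]: (NOT 1 AND ((0 XOR 1) AND (1 IMPLIES 1))) -> 0
  row 16 [10000]: (NOT 0 AND ((1 XOR 0) AND (0 IMPLIES 0))) -> 1
  row 17 [10001]: (NOT 0 AND ((1 XOR 1) AND (0 IMPLIES 0))) -> 0
  row 18 [10010]: (NOT 0 AND ((1 XOR 0) AND (0 IMPLIES 0))) -> 1
  row 19 [10011]: (NOT 0 AND ((1 XOR 1) AND (0 IMPLIES 0))) -> 0
  row 20 [10100]: (NOT 1 AND ((1 XOR 0) AND (0 IMPLIES 1))) -> 0
  row 21 [10101]: (NOT 1 AND ((1 XOR 1) AND (0 IMPLIES 1))) -> 0
  row 22 [10110]: (NOT 1 AND ((1 XOR 0) AND (0 IMPLIES 1))) -> 0
  row 23 [10111]: (NOT 1 AND ((1 XOR 1) AND (0 IMPLIES 1))) -> 0
  row 24 [11000]: (NOT 0 AND ((1 XOR 0) AND (1 IMPLIES 0))) -> 0
  row 25 [11001]: (NOT 0 AND ((1 XOR 1) AND (1 IMPLIES 0))) -> 0
  row 26 [11010]: (NOT 0 AND ((1 XOR 0) AND (1 IMPLIES 0))) -> 0
  row 27 [11011]: (NOT 0 AND ((1 XOR 1) AND (1 IMPLIES 0))) -> 0
  row 28 [11100]: (NOT 1 AND ((1 XOR 0) AND (1 IMPLIES 1))) -> 0
  row 29 [11101]: (NOT 1 AND ((1 XOR 1) AND (1 IMPLIES 1))) -> 0
  row 30 [11110]: (NOT 1 AND ((1 XOR 0) AND (1 IMPLIES 1))) -> 0
  row 31 [11111]: (NOT 1 AND ((1 XOR 1) AND (1 IMPLIES 1))) -> 0
Full result column, 4 rows per line (a,b,c fixed per line; d,e runs 00..11 left to right):
  rows 0-3 [a,b,c=000]: 0101  = hex 5
  rows 4-7 [a,b,c=001]: 0000  = hex 0
  rows 8-11 [a,b,c=010]: 0000  = hex 0
  rows 12-15 [a,b,c=011]: 0000  = hex 0
  rows 16-19 [a,b,c=100]: 1010  = hex A
  rows 20-23 [a,b,c=101]: 0000  = hex 0
  rows 24-27 [a,b,c=110]: 0000  = hex 0
  rows 28-31 [a,b,c=111]: 0000  = hex 0
Output column (row 0 .. row 31) = 01010000000000001010000000000000
Output column grouped in 4s = 0101 0000 0000 0000 1010 0000 0000 0000 = 0x5000A000
Convert to decimal digit by digit (value = value*16 + digit):
  5 -> 5
  5*16 + 0 = 80
  80*16 + 0 = 1280
  1280*16 + 0 = 20480
  20480*16 + 10 (A) = 327690
  327690*16 + 0 = 5243040
  5243040*16 + 0 = 83888640
  83888640*16 + 0 = 1342218240
Decimal = 1342218240

1342218240


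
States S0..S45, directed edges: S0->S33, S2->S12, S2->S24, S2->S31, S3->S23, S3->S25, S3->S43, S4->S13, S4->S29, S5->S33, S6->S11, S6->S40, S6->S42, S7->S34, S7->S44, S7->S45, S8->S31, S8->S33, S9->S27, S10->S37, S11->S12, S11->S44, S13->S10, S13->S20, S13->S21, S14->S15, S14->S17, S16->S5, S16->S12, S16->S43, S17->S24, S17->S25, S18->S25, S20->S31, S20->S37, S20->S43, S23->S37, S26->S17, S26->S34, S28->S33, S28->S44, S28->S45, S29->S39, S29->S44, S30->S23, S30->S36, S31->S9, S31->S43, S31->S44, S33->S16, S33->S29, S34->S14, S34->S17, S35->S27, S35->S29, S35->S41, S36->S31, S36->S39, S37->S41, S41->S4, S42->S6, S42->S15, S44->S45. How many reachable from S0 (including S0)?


BFS from S0:
  layer 0: {S0}
  layer 1: {S33}
  layer 2: {S16, S29}
  layer 3: {S5, S12, S39, S43, S44}
  layer 4: {S45}
Reachable set: {S0, S5, S12, S16, S29, S33, S39, S43, S44, S45}
Count = 10

10


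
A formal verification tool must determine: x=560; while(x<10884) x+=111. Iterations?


Step 1: x goes from 560 toward 10884 by 111; the body runs while x<10884, so iterations = ceil((bound-start)/step)
Step 2: Distance=10324
Step 3: ceil(10324/111)=94

94


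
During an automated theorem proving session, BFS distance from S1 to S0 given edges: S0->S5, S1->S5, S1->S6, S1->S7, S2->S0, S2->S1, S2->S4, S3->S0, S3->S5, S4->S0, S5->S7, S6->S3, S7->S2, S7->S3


BFS layer-by-layer from S1:
  dist 0: {S1}
  dist 1: {S5, S6, S7}
  dist 2: {S2, S3}
  dist 3: {S0, S4}
  -> S0 reached at distance 3
Shortest path length = 3

3


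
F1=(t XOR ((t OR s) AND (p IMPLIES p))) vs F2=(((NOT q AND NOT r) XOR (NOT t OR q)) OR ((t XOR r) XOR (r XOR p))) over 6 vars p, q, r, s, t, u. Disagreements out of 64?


F1 = (t XOR ((t OR s) AND (p IMPLIES p)))
F2 = (((NOT q AND NOT r) XOR (NOT t OR q)) OR ((t XOR r) XOR (r XOR p)))
Evaluate both on each of 64 rows (bits = p,q,r,s,t,u):
  row 0 [000000]: F1=0 F2=0 -> 0
  row 1 [000001]: F1=0 F2=0 -> 0
  row 2 [000010]: F1=0 F2=1 (differ) -> 1
  row 3 [000011]: F1=0 F2=1 (differ) -> 1
  row 4 [000100]: F1=1 F2=0 (differ) -> 1
  (every remaining row is evaluated the same way; all 64 results are listed next)
Full result column, 8 rows per line (p,q,r fixed per line; s,t,u runs 000..111 left to right):
  rows 0-7 [p,q,r=000]: 00111111  (ones: 6)
  rows 8-15 [p,q,r=001]: 11110011  (ones: 6)
  rows 16-23 [p,q,r=010]: 11110011  (ones: 6)
  rows 24-31 [p,q,r=011]: 11110011  (ones: 6)
  rows 32-39 [p,q,r=100]: 11110011  (ones: 6)
  rows 40-47 [p,q,r=101]: 11000000  (ones: 2)
  rows 48-55 [p,q,r=110]: 11110011  (ones: 6)
  rows 56-63 [p,q,r=111]: 11110011  (ones: 6)
Disagreements = 6+6+6+6+6+2+6+6 = 44

44


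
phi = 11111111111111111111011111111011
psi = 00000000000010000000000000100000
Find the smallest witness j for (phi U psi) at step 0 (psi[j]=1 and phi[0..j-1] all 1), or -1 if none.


(phi U psi) at 0: need smallest j with psi[j]=1 and phi[i]=1 for all i in [0,j).
Scan from step 0:
  step 0: phi=1, psi=0 -> continue
  step 1: phi=1, psi=0 -> continue
  step 2: phi=1, psi=0 -> continue
  step 3: phi=1, psi=0 -> continue
  step 12: psi=1 and phi held for [0,12) -> witness found
Witness step = 12

12


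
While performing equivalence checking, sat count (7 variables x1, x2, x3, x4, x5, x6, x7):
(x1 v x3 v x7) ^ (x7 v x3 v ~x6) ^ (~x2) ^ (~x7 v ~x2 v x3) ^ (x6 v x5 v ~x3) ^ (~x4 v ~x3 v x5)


CNF with 6 clauses over 7 vars (128 assignments).
An assignment satisfies CNF iff every clause has >=1 true literal.
Check each row (bits = x1,x2,x3,x4,x5,x6,x7; clause T/F shown):
  row 0 [0000000]: clauses=FTTTTT -> 0
  row 1 [0000001]: clauses=TTTTTT -> 1
  row 2 [0000010]: clauses=FFTTTT -> 0
  row 3 [0000011]: clauses=TTTTTT -> 1
  row 4 [0000100]: clauses=FTTTTT -> 0
  (every remaining row is evaluated the same way; all 128 results are listed next)
Full result column, 8 rows per line (x1,x2,x3,x4 fixed per line; x5,x6,x7 runs 000..111 left to right):
  rows 0-7 [x1,x2,x3,x4=0000]: 01010101  (ones: 4)
  rows 8-15 [x1,x2,x3,x4=0001]: 01010101  (ones: 4)
  rows 16-23 [x1,x2,x3,x4=0010]: 00111111  (ones: 6)
  rows 24-31 [x1,x2,x3,x4=0011]: 00001111  (ones: 4)
  rows 32-39 [x1,x2,x3,x4=0100]: 00000000  (ones: 0)
  rows 40-47 [x1,x2,x3,x4=0101]: 00000000  (ones: 0)
  rows 48-55 [x1,x2,x3,x4=0110]: 00000000  (ones: 0)
  rows 56-63 [x1,x2,x3,x4=0111]: 00000000  (ones: 0)
  rows 64-71 [x1,x2,x3,x4=1000]: 11011101  (ones: 6)
  rows 72-79 [x1,x2,x3,x4=1001]: 11011101  (ones: 6)
  rows 80-87 [x1,x2,x3,x4=1010]: 00111111  (ones: 6)
  rows 88-95 [x1,x2,x3,x4=1011]: 00001111  (ones: 4)
  rows 96-103 [x1,x2,x3,x4=1100]: 00000000  (ones: 0)
  rows 104-111 [x1,x2,x3,x4=1101]: 00000000  (ones: 0)
  rows 112-119 [x1,x2,x3,x4=1110]: 00000000  (ones: 0)
  rows 120-127 [x1,x2,x3,x4=1111]: 00000000  (ones: 0)
Satisfying assignments = 4+4+6+4+0+0+0+0+6+6+6+4+0+0+0+0 = 40

40


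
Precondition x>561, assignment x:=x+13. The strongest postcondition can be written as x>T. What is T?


Formula: sp(P, x:=E) = exists old_x. (x = E[old_x/x]) AND P[old_x/x] (old_x is the value of x before the assignment; eliminate old_x by solving x = E[old_x/x] for old_x)
Step 1: Precondition P: x>561, i.e. old_x > 561
Step 2: Assignment gives x = old_x + 13, so old_x = x - 13
Step 3: Substitute into P: x - 13 > 561
Step 4: Simplify: x > 561+13 = 574

574


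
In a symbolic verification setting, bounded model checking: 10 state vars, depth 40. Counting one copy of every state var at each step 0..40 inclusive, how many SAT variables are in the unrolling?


BMC unrolls to depth k, creating one copy of each state var for steps 0..k.
Step count = 40 + 1 = 41 (steps 0 through 40)
Vars per step = 10
Total = 10 * 41 = 410

410


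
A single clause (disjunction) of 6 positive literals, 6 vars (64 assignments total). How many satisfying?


Step 1: Total=2^6=64
Step 2: Unsat when all 6 false: 2^0=1
Step 3: Sat=64-1=63

63


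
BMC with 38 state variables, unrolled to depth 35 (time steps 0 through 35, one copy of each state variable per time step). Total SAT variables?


BMC unrolls to depth k, creating one copy of each state var for steps 0..k.
Step count = 35 + 1 = 36 (steps 0 through 35)
Vars per step = 38
Total = 38 * 36 = 1368

1368


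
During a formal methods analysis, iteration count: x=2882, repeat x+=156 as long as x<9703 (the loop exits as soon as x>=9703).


Step 1: x goes from 2882 toward 9703 by 156; the body runs while x<9703, so iterations = ceil((bound-start)/step)
Step 2: Distance=6821
Step 3: ceil(6821/156)=44

44


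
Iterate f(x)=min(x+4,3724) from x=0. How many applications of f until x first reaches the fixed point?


Step 1: x=0, cap=3724, increment=4
Step 2: x grows by 4 each step until capped at 3724; fixed point is x=3724
Step 3: iterations = ceil(3724/4) = 931

931


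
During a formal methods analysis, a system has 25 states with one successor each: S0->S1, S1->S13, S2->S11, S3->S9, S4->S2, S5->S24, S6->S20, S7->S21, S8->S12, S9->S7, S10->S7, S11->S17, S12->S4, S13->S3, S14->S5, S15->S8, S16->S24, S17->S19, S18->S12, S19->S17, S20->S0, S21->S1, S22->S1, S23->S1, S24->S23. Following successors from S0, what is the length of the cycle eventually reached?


Trace from S0 until a state repeats:
  S0 -> S1 -> S13 -> S3 -> S9 -> S7 -> S21 -> S1
S1 first seen at step 1, revisited at step 7.
Cycle length = 7 - 1 = 6

6


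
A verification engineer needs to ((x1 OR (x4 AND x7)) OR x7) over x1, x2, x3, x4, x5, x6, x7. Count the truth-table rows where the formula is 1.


Formula: ((x1 OR (x4 AND x7)) OR x7) over 7 vars (128 rows)
Evaluate each row (x1, x2, x3, x4, x5, x6, x7 as bits, MSB first):
  row 0 [0000000]: ((0 OR (0 AND 0)) OR 0) -> 0
  row 1 [0000001]: ((0 OR (0 AND 1)) OR 1) -> 1
  row 2 [0000010]: ((0 OR (0 AND 0)) OR 0) -> 0
  row 3 [0000011]: ((0 OR (0 AND 1)) OR 1) -> 1
  row 4 [0000100]: ((0 OR (0 AND 0)) OR 0) -> 0
  (every remaining row is evaluated the same way; all 128 results are listed next)
Full result column, 8 rows per line (x1,x2,x3,x4 fixed per line; x5,x6,x7 runs 000..111 left to right):
  rows 0-7 [x1,x2,x3,x4=0000]: 01010101  (ones: 4)
  rows 8-15 [x1,x2,x3,x4=0001]: 01010101  (ones: 4)
  rows 16-23 [x1,x2,x3,x4=0010]: 01010101  (ones: 4)
  rows 24-31 [x1,x2,x3,x4=0011]: 01010101  (ones: 4)
  rows 32-39 [x1,x2,x3,x4=0100]: 01010101  (ones: 4)
  rows 40-47 [x1,x2,x3,x4=0101]: 01010101  (ones: 4)
  rows 48-55 [x1,x2,x3,x4=0110]: 01010101  (ones: 4)
  rows 56-63 [x1,x2,x3,x4=0111]: 01010101  (ones: 4)
  rows 64-71 [x1,x2,x3,x4=1000]: 11111111  (ones: 8)
  rows 72-79 [x1,x2,x3,x4=1001]: 11111111  (ones: 8)
  rows 80-87 [x1,x2,x3,x4=1010]: 11111111  (ones: 8)
  rows 88-95 [x1,x2,x3,x4=1011]: 11111111  (ones: 8)
  rows 96-103 [x1,x2,x3,x4=1100]: 11111111  (ones: 8)
  rows 104-111 [x1,x2,x3,x4=1101]: 11111111  (ones: 8)
  rows 112-119 [x1,x2,x3,x4=1110]: 11111111  (ones: 8)
  rows 120-127 [x1,x2,x3,x4=1111]: 11111111  (ones: 8)
Count of 1-rows = 4+4+4+4+4+4+4+4+8+8+8+8+8+8+8+8 = 96

96


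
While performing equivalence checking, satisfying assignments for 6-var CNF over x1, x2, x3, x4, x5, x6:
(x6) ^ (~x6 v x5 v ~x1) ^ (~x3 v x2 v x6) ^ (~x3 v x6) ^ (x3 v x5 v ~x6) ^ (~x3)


CNF with 6 clauses over 6 vars (64 assignments).
An assignment satisfies CNF iff every clause has >=1 true literal.
Check each row (bits = x1,x2,x3,x4,x5,x6; clause T/F shown):
  row 0 [000000]: clauses=FTTTTT -> 0
  row 1 [000001]: clauses=TTTTFT -> 0
  row 2 [000010]: clauses=FTTTTT -> 0
  row 3 [000011]: clauses=TTTTTT -> 1
  row 4 [000100]: clauses=FTTTTT -> 0
  (every remaining row is evaluated the same way; all 64 results are listed next)
Full result column, 8 rows per line (x1,x2,x3 fixed per line; x4,x5,x6 runs 000..111 left to right):
  rows 0-7 [x1,x2,x3=000]: 00010001  (ones: 2)
  rows 8-15 [x1,x2,x3=001]: 00000000  (ones: 0)
  rows 16-23 [x1,x2,x3=010]: 00010001  (ones: 2)
  rows 24-31 [x1,x2,x3=011]: 00000000  (ones: 0)
  rows 32-39 [x1,x2,x3=100]: 00010001  (ones: 2)
  rows 40-47 [x1,x2,x3=101]: 00000000  (ones: 0)
  rows 48-55 [x1,x2,x3=110]: 00010001  (ones: 2)
  rows 56-63 [x1,x2,x3=111]: 00000000  (ones: 0)
Satisfying assignments = 2+0+2+0+2+0+2+0 = 8

8


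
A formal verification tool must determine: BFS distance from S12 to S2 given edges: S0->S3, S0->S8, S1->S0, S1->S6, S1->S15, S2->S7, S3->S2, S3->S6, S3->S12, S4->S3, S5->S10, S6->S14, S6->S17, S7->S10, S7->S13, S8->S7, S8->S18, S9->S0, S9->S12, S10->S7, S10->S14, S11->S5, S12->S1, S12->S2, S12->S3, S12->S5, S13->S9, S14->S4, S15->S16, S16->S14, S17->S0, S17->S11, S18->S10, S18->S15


BFS layer-by-layer from S12:
  dist 0: {S12}
  dist 1: {S1, S2, S3, S5}
  -> S2 reached at distance 1
Shortest path length = 1

1


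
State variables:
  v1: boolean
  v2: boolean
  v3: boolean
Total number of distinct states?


State space = product of domain sizes of all variables.
Domain sizes:
  v1 (boolean): 2
  v2 (boolean): 2
  v3 (boolean): 2
Product = 2 * 2 * 2 = 8

8


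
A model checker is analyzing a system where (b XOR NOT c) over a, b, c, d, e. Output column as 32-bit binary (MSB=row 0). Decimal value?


Formula: (b XOR NOT c) over a, b, c, d, e (32 rows)
Evaluate each row (bits = a,b,c,d,e, MSB first):
  row 0 [00000]: (0 XOR NOT 0) -> 1
  row 1 [00001]: (0 XOR NOT 0) -> 1
  row 2 [00010]: (0 XOR NOT 0) -> 1
  row 3 [00011]: (0 XOR NOT 0) -> 1
  row 4 [00100]: (0 XOR NOT 1) -> 0
  row 5 [00101]: (0 XOR NOT 1) -> 0
  row 6 [00110]: (0 XOR NOT 1) -> 0
  row 7 [00111]: (0 XOR NOT 1) -> 0
  row 8 [01000]: (1 XOR NOT 0) -> 0
  row 9 [01001]: (1 XOR NOT 0) -> 0
  row 10 [01010]: (1 XOR NOT 0) -> 0
  row 11 [01011]: (1 XOR NOT 0) -> 0
  row 12 [01100]: (1 XOR NOT 1) -> 1
  row 13 [01101]: (1 XOR NOT 1) -> 1
  row 14 [01110]: (1 XOR NOT 1) -> 1
  row 15 [01111]: (1 XOR NOT 1) -> 1
  row 16 [10000]: (0 XOR NOT 0) -> 1
  row 17 [10001]: (0 XOR NOT 0) -> 1
  row 18 [10010]: (0 XOR NOT 0) -> 1
  row 19 [10011]: (0 XOR NOT 0) -> 1
  row 20 [10100]: (0 XOR NOT 1) -> 0
  row 21 [10101]: (0 XOR NOT 1) -> 0
  row 22 [10110]: (0 XOR NOT 1) -> 0
  row 23 [10111]: (0 XOR NOT 1) -> 0
  row 24 [11000]: (1 XOR NOT 0) -> 0
  row 25 [11001]: (1 XOR NOT 0) -> 0
  row 26 [11010]: (1 XOR NOT 0) -> 0
  row 27 [11011]: (1 XOR NOT 0) -> 0
  row 28 [11100]: (1 XOR NOT 1) -> 1
  row 29 [11101]: (1 XOR NOT 1) -> 1
  row 30 [11110]: (1 XOR NOT 1) -> 1
  row 31 [11111]: (1 XOR NOT 1) -> 1
Full result column, 4 rows per line (a,b,c fixed per line; d,e runs 00..11 left to right):
  rows 0-3 [a,b,c=000]: 1111  = hex F
  rows 4-7 [a,b,c=001]: 0000  = hex 0
  rows 8-11 [a,b,c=010]: 0000  = hex 0
  rows 12-15 [a,b,c=011]: 1111  = hex F
  rows 16-19 [a,b,c=100]: 1111  = hex F
  rows 20-23 [a,b,c=101]: 0000  = hex 0
  rows 24-27 [a,b,c=110]: 0000  = hex 0
  rows 28-31 [a,b,c=111]: 1111  = hex F
Output column (row 0 .. row 31) = 11110000000011111111000000001111
Output column grouped in 4s = 1111 0000 0000 1111 1111 0000 0000 1111 = 0xF00FF00F
Convert to decimal digit by digit (value = value*16 + digit):
  F -> 15
  15*16 + 0 = 240
  240*16 + 0 = 3840
  3840*16 + 15 (F) = 61455
  61455*16 + 15 (F) = 983295
  983295*16 + 0 = 15732720
  15732720*16 + 0 = 251723520
  251723520*16 + 15 (F) = 4027576335
Decimal = 4027576335

4027576335


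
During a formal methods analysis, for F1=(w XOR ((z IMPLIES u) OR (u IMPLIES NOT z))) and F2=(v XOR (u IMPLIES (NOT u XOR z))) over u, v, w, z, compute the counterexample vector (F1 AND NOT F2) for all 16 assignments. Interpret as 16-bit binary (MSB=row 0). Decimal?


F1 = (w XOR ((z IMPLIES u) OR (u IMPLIES NOT z)))
F2 = (v XOR (u IMPLIES (NOT u XOR z)))
Counterexample to F1=>F2 is where F1=1 and F2=0.
Evaluate each row (bits = u,v,w,z, MSB first):
  row 0 [0000]: F1=1 F2=1 -> F1&~F2 -> 0
  row 1 [0001]: F1=1 F2=1 -> F1&~F2 -> 0
  row 2 [0010]: F1=0 F2=1 -> F1&~F2 -> 0
  row 3 [0011]: F1=0 F2=1 -> F1&~F2 -> 0
  row 4 [0100]: F1=1 F2=0 -> F1&~F2 -> 1
  row 5 [0101]: F1=1 F2=0 -> F1&~F2 -> 1
  row 6 [0110]: F1=0 F2=0 -> F1&~F2 -> 0
  row 7 [0111]: F1=0 F2=0 -> F1&~F2 -> 0
  row 8 [1000]: F1=1 F2=0 -> F1&~F2 -> 1
  row 9 [1001]: F1=1 F2=1 -> F1&~F2 -> 0
  row 10 [1010]: F1=0 F2=0 -> F1&~F2 -> 0
  row 11 [1011]: F1=0 F2=1 -> F1&~F2 -> 0
  row 12 [1100]: F1=1 F2=1 -> F1&~F2 -> 0
  row 13 [1101]: F1=1 F2=0 -> F1&~F2 -> 1
  row 14 [1110]: F1=0 F2=1 -> F1&~F2 -> 0
  row 15 [1111]: F1=0 F2=0 -> F1&~F2 -> 0
Full result column, 4 rows per line (u,v fixed per line; w,z runs 00..11 left to right):
  rows 0-3 [u,v=00]: 0000  = hex 0
  rows 4-7 [u,v=01]: 1100  = hex C
  rows 8-11 [u,v=10]: 1000  = hex 8
  rows 12-15 [u,v=11]: 0100  = hex 4
Counterexample vector (row 0 .. row 15) = 0000110010000100
Output column grouped in 4s = 0000 1100 1000 0100 = 0x0C84
Convert to decimal digit by digit (value = value*16 + digit):
  0 -> 0
  0*16 + 12 (C) = 12
  12*16 + 8 = 200
  200*16 + 4 = 3204
Decimal = 3204

3204


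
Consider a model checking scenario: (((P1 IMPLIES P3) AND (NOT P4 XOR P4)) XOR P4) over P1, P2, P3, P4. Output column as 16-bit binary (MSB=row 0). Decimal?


Formula: (((P1 IMPLIES P3) AND (NOT P4 XOR P4)) XOR P4) over P1, P2, P3, P4 (16 rows)
Evaluate each row (bits = P1,P2,P3,P4, MSB first):
  row 0 [0000]: (((0 IMPLIES 0) AND (NOT 0 XOR 0)) XOR 0) -> 1
  row 1 [0001]: (((0 IMPLIES 0) AND (NOT 1 XOR 1)) XOR 1) -> 0
  row 2 [0010]: (((0 IMPLIES 1) AND (NOT 0 XOR 0)) XOR 0) -> 1
  row 3 [0011]: (((0 IMPLIES 1) AND (NOT 1 XOR 1)) XOR 1) -> 0
  row 4 [0100]: (((0 IMPLIES 0) AND (NOT 0 XOR 0)) XOR 0) -> 1
  row 5 [0101]: (((0 IMPLIES 0) AND (NOT 1 XOR 1)) XOR 1) -> 0
  row 6 [0110]: (((0 IMPLIES 1) AND (NOT 0 XOR 0)) XOR 0) -> 1
  row 7 [0111]: (((0 IMPLIES 1) AND (NOT 1 XOR 1)) XOR 1) -> 0
  row 8 [1000]: (((1 IMPLIES 0) AND (NOT 0 XOR 0)) XOR 0) -> 0
  row 9 [1001]: (((1 IMPLIES 0) AND (NOT 1 XOR 1)) XOR 1) -> 1
  row 10 [1010]: (((1 IMPLIES 1) AND (NOT 0 XOR 0)) XOR 0) -> 1
  row 11 [1011]: (((1 IMPLIES 1) AND (NOT 1 XOR 1)) XOR 1) -> 0
  row 12 [1100]: (((1 IMPLIES 0) AND (NOT 0 XOR 0)) XOR 0) -> 0
  row 13 [1101]: (((1 IMPLIES 0) AND (NOT 1 XOR 1)) XOR 1) -> 1
  row 14 [1110]: (((1 IMPLIES 1) AND (NOT 0 XOR 0)) XOR 0) -> 1
  row 15 [1111]: (((1 IMPLIES 1) AND (NOT 1 XOR 1)) XOR 1) -> 0
Full result column, 4 rows per line (P1,P2 fixed per line; P3,P4 runs 00..11 left to right):
  rows 0-3 [P1,P2=00]: 1010  = hex A
  rows 4-7 [P1,P2=01]: 1010  = hex A
  rows 8-11 [P1,P2=10]: 0110  = hex 6
  rows 12-15 [P1,P2=11]: 0110  = hex 6
Output column (row 0 .. row 15) = 1010101001100110
Output column grouped in 4s = 1010 1010 0110 0110 = 0xAA66
Convert to decimal digit by digit (value = value*16 + digit):
  A -> 10
  10*16 + 10 (A) = 170
  170*16 + 6 = 2726
  2726*16 + 6 = 43622
Decimal = 43622

43622


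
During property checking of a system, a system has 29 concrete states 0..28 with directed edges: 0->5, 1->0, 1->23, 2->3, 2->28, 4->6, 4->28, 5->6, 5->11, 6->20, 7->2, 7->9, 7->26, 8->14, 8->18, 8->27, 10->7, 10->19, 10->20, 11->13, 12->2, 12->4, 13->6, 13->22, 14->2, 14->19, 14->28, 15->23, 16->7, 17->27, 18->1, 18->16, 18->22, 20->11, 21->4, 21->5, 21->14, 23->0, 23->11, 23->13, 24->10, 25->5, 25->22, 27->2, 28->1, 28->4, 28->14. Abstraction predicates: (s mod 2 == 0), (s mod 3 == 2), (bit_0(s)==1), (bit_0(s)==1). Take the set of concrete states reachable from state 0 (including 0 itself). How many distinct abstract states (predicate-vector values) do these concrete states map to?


BFS from 0:
Concrete reachable: {0, 5, 6, 11, 13, 20, 22}
Abstract via predicates (s mod 2 == 0), (s mod 3 == 2), (bit_0(s)==1), (bit_0(s)==1):
  (0,0,1,1) <- {13}
  (0,1,1,1) <- {5, 11}
  (1,0,0,0) <- {0, 6, 22}
  (1,1,0,0) <- {20}
Distinct abstract states = 4

4


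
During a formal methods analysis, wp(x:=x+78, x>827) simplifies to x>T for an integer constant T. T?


Formula: wp(x:=E, P) = P[E/x] (substitute E for x in postcondition)
Step 1: Postcondition: x>827
Step 2: Substitute x+78 for x: x+78>827
Step 3: Solve for x: x > 827-78 = 749

749


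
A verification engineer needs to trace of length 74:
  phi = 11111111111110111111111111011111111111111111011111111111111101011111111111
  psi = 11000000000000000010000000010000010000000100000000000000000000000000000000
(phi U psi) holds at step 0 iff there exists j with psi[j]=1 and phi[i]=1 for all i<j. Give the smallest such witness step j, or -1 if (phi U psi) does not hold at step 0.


(phi U psi) at 0: need smallest j with psi[j]=1 and phi[i]=1 for all i in [0,j).
Scan from step 0:
  step 0: psi=1 and phi held for [0,0) -> witness found
Witness step = 0

0


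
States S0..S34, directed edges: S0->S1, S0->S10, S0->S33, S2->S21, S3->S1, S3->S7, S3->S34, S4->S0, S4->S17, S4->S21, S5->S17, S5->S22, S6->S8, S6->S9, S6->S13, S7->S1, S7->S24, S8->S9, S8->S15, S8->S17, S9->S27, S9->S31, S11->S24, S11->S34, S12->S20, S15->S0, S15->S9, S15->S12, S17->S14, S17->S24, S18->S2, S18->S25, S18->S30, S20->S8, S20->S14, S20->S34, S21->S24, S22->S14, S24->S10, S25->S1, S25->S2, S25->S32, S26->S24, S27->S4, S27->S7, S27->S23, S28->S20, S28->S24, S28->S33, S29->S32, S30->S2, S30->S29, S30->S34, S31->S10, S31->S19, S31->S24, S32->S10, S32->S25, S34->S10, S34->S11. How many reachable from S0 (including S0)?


BFS from S0:
  layer 0: {S0}
  layer 1: {S1, S10, S33}
Reachable set: {S0, S1, S10, S33}
Count = 4

4
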